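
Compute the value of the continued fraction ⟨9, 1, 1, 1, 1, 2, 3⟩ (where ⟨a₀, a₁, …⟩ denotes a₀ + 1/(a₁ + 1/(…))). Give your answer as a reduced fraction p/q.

Start with 3.
2 + 1/(3/1) = 2 + 1/3 = 7/3
1 + 1/(7/3) = 1 + 3/7 = 10/7
1 + 1/(10/7) = 1 + 7/10 = 17/10
1 + 1/(17/10) = 1 + 10/17 = 27/17
1 + 1/(27/17) = 1 + 17/27 = 44/27
9 + 1/(44/27) = 9 + 27/44 = 423/44

423/44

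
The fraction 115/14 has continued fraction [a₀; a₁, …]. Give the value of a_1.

Run the Euclidean algorithm, recording each quotient:
115 = 8·14 + 3, so a_0 = 8
14 = 4·3 + 2, so a_1 = 4

4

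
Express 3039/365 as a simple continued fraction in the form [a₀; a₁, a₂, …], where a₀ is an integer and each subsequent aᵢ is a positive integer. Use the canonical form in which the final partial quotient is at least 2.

Apply division with remainder until the remainder is 0:
⌊3039/365⌋ = 8, remainder 119
⌊365/119⌋ = 3, remainder 8
⌊119/8⌋ = 14, remainder 7
⌊8/7⌋ = 1, remainder 1
⌊7/1⌋ = 7, remainder 0

[8; 3, 14, 1, 7]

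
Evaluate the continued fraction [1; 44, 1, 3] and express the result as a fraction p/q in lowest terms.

183/179

Start with 3.
1 + 1/(3/1) = 1 + 1/3 = 4/3
44 + 1/(4/3) = 44 + 3/4 = 179/4
1 + 1/(179/4) = 1 + 4/179 = 183/179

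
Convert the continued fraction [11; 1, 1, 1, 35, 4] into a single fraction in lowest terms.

5027/431

Compute successive convergents:
a_0 = 11: 11/1
a_1 = 1: 12/1
a_2 = 1: 23/2
a_3 = 1: 35/3
a_4 = 35: 1248/107
a_5 = 4: 5027/431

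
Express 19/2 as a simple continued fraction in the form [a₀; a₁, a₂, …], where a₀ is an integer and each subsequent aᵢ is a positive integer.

19 = 9·2 + 1, so a_0 = 9
2 = 2·1 + 0, so a_1 = 2

[9; 2]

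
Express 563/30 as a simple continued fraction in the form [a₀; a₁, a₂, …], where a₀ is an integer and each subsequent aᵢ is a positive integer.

⌊563/30⌋ = 18, remainder 23
⌊30/23⌋ = 1, remainder 7
⌊23/7⌋ = 3, remainder 2
⌊7/2⌋ = 3, remainder 1
⌊2/1⌋ = 2, remainder 0

[18; 1, 3, 3, 2]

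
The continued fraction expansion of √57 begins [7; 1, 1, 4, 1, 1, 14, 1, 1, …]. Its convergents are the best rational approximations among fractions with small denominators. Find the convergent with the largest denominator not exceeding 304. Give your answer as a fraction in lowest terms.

List convergents until the denominator exceeds the bound:
a_0 = 7: 7/1  (≤ bound)
a_1 = 1: 8/1  (≤ bound)
a_2 = 1: 15/2  (≤ bound)
a_3 = 4: 68/9  (≤ bound)
a_4 = 1: 83/11  (≤ bound)
a_5 = 1: 151/20  (≤ bound)
a_6 = 14: 2197/291  (≤ bound)
a_7 = 1: 2348/311  (> 304, stop)

2197/291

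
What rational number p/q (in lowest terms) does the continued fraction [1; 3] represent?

4/3

Start with 3.
1 + 1/(3/1) = 1 + 1/3 = 4/3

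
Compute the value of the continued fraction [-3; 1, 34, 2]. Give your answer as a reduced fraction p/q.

a_0 = -3: -3/1
a_1 = 1: -2/1
a_2 = 34: -71/35
a_3 = 2: -144/71

-144/71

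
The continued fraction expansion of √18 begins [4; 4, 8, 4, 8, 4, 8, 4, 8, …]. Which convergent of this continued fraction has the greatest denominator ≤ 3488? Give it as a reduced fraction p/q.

List convergents until the denominator exceeds the bound:
a_0 = 4: 4/1  (≤ bound)
a_1 = 4: 17/4  (≤ bound)
a_2 = 8: 140/33  (≤ bound)
a_3 = 4: 577/136  (≤ bound)
a_4 = 8: 4756/1121  (≤ bound)
a_5 = 4: 19601/4620  (> 3488, stop)

4756/1121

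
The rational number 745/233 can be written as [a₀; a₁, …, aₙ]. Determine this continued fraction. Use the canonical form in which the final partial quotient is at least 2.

745 = 3·233 + 46, so a_0 = 3
233 = 5·46 + 3, so a_1 = 5
46 = 15·3 + 1, so a_2 = 15
3 = 3·1 + 0, so a_3 = 3

[3; 5, 15, 3]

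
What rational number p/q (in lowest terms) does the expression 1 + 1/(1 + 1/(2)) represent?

5/3

a_0 = 1: 1/1
a_1 = 1: 2/1
a_2 = 2: 5/3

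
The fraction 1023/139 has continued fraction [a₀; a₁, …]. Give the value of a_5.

1

1023 = 7·139 + 50, so a_0 = 7
139 = 2·50 + 39, so a_1 = 2
50 = 1·39 + 11, so a_2 = 1
39 = 3·11 + 6, so a_3 = 3
11 = 1·6 + 5, so a_4 = 1
6 = 1·5 + 1, so a_5 = 1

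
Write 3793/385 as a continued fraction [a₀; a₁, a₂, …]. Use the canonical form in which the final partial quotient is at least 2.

3793 ÷ 385 → quotient 9, remainder 328
385 ÷ 328 → quotient 1, remainder 57
328 ÷ 57 → quotient 5, remainder 43
57 ÷ 43 → quotient 1, remainder 14
43 ÷ 14 → quotient 3, remainder 1
14 ÷ 1 → quotient 14, remainder 0

[9; 1, 5, 1, 3, 14]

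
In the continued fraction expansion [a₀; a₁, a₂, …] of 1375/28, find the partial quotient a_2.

⌊1375/28⌋ = 49, remainder 3
⌊28/3⌋ = 9, remainder 1
⌊3/1⌋ = 3, remainder 0

3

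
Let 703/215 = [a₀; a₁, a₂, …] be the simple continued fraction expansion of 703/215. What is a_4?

⌊703/215⌋ = 3, remainder 58
⌊215/58⌋ = 3, remainder 41
⌊58/41⌋ = 1, remainder 17
⌊41/17⌋ = 2, remainder 7
⌊17/7⌋ = 2, remainder 3

2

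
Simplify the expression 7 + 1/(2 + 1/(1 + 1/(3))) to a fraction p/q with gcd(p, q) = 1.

Compute successive convergents:
a_0 = 7: 7/1
a_1 = 2: 15/2
a_2 = 1: 22/3
a_3 = 3: 81/11

81/11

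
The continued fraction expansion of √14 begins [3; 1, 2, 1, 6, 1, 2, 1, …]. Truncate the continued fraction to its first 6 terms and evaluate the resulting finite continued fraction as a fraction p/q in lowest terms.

116/31

Build up convergents one term at a time:
a_0 = 3: 3/1
a_1 = 1: 4/1
a_2 = 2: 11/3
a_3 = 1: 15/4
a_4 = 6: 101/27
a_5 = 1: 116/31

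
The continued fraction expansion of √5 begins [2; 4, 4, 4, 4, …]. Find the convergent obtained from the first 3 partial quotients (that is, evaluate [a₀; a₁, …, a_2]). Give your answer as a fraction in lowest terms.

Start with 4.
4 + 1/(4/1) = 4 + 1/4 = 17/4
2 + 1/(17/4) = 2 + 4/17 = 38/17

38/17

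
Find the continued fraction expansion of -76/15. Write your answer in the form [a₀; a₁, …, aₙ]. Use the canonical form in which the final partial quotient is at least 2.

[-6; 1, 14]

-76 ÷ 15 → quotient -6, remainder 14
15 ÷ 14 → quotient 1, remainder 1
14 ÷ 1 → quotient 14, remainder 0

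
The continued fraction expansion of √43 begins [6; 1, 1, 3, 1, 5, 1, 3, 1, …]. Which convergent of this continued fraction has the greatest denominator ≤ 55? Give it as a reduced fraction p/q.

341/52

a_0 = 6: 6/1  (≤ bound)
a_1 = 1: 7/1  (≤ bound)
a_2 = 1: 13/2  (≤ bound)
a_3 = 3: 46/7  (≤ bound)
a_4 = 1: 59/9  (≤ bound)
a_5 = 5: 341/52  (≤ bound)
a_6 = 1: 400/61  (> 55, stop)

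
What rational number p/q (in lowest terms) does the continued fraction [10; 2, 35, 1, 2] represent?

Build up convergents one term at a time:
a_0 = 10: 10/1
a_1 = 2: 21/2
a_2 = 35: 745/71
a_3 = 1: 766/73
a_4 = 2: 2277/217

2277/217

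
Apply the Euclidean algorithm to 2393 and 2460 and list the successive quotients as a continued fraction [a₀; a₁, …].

Repeatedly divide and take the remainder:
2393 ÷ 2460 → quotient 0, remainder 2393
2460 ÷ 2393 → quotient 1, remainder 67
2393 ÷ 67 → quotient 35, remainder 48
67 ÷ 48 → quotient 1, remainder 19
48 ÷ 19 → quotient 2, remainder 10
19 ÷ 10 → quotient 1, remainder 9
10 ÷ 9 → quotient 1, remainder 1
9 ÷ 1 → quotient 9, remainder 0

[0; 1, 35, 1, 2, 1, 1, 9]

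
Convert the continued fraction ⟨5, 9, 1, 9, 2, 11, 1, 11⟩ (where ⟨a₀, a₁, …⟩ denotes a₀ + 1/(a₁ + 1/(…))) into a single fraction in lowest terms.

157783/30932

a_0 = 5: 5/1
a_1 = 9: 46/9
a_2 = 1: 51/10
a_3 = 9: 505/99
a_4 = 2: 1061/208
a_5 = 11: 12176/2387
a_6 = 1: 13237/2595
a_7 = 11: 157783/30932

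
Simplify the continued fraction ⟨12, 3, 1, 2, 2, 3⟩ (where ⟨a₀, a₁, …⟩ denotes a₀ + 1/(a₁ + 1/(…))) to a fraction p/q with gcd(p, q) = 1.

1092/89

a_0 = 12: 12/1
a_1 = 3: 37/3
a_2 = 1: 49/4
a_3 = 2: 135/11
a_4 = 2: 319/26
a_5 = 3: 1092/89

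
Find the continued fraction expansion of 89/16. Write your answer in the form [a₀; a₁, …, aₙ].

[5; 1, 1, 3, 2]

89 = 5·16 + 9, so a_0 = 5
16 = 1·9 + 7, so a_1 = 1
9 = 1·7 + 2, so a_2 = 1
7 = 3·2 + 1, so a_3 = 3
2 = 2·1 + 0, so a_4 = 2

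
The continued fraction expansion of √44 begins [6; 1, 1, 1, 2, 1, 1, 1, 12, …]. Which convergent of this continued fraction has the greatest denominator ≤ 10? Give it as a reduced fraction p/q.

a_0 = 6: 6/1  (≤ bound)
a_1 = 1: 7/1  (≤ bound)
a_2 = 1: 13/2  (≤ bound)
a_3 = 1: 20/3  (≤ bound)
a_4 = 2: 53/8  (≤ bound)
a_5 = 1: 73/11  (> 10, stop)

53/8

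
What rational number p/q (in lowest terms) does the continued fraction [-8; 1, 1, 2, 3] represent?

a_0 = -8: -8/1
a_1 = 1: -7/1
a_2 = 1: -15/2
a_3 = 2: -37/5
a_4 = 3: -126/17

-126/17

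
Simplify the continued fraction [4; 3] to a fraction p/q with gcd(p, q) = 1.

13/3

Compute successive convergents:
a_0 = 4: 4/1
a_1 = 3: 13/3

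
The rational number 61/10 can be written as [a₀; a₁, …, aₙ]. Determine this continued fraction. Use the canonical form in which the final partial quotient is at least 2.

[6; 10]

⌊61/10⌋ = 6, remainder 1
⌊10/1⌋ = 10, remainder 0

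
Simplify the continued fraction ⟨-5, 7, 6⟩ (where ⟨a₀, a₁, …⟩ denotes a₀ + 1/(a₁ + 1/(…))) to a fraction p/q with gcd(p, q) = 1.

a_0 = -5: -5/1
a_1 = 7: -34/7
a_2 = 6: -209/43

-209/43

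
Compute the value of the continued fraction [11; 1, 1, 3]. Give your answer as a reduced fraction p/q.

Use the convergent recurrence hₖ = aₖ·hₖ₋₁ + hₖ₋₂ (and likewise for the denominators kₖ):
a_0 = 11: 11/1
a_1 = 1: 12/1
a_2 = 1: 23/2
a_3 = 3: 81/7

81/7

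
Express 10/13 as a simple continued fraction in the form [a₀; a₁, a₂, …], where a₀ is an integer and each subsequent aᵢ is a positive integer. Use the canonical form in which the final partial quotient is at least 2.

[0; 1, 3, 3]

⌊10/13⌋ = 0, remainder 10
⌊13/10⌋ = 1, remainder 3
⌊10/3⌋ = 3, remainder 1
⌊3/1⌋ = 3, remainder 0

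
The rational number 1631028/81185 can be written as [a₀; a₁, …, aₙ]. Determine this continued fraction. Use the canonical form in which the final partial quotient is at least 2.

⌊1631028/81185⌋ = 20, remainder 7328
⌊81185/7328⌋ = 11, remainder 577
⌊7328/577⌋ = 12, remainder 404
⌊577/404⌋ = 1, remainder 173
⌊404/173⌋ = 2, remainder 58
⌊173/58⌋ = 2, remainder 57
⌊58/57⌋ = 1, remainder 1
⌊57/1⌋ = 57, remainder 0

[20; 11, 12, 1, 2, 2, 1, 57]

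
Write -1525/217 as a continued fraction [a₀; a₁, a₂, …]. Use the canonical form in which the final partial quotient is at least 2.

⌊-1525/217⌋ = -8, remainder 211
⌊217/211⌋ = 1, remainder 6
⌊211/6⌋ = 35, remainder 1
⌊6/1⌋ = 6, remainder 0

[-8; 1, 35, 6]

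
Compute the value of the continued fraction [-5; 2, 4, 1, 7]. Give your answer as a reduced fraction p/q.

Start with 7.
1 + 1/(7/1) = 1 + 1/7 = 8/7
4 + 1/(8/7) = 4 + 7/8 = 39/8
2 + 1/(39/8) = 2 + 8/39 = 86/39
-5 + 1/(86/39) = -5 + 39/86 = -391/86

-391/86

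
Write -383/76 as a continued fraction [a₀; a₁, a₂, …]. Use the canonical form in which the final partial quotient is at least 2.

[-6; 1, 24, 3]

Apply division with remainder until the remainder is 0:
-383 = -6·76 + 73, so a_0 = -6
76 = 1·73 + 3, so a_1 = 1
73 = 24·3 + 1, so a_2 = 24
3 = 3·1 + 0, so a_3 = 3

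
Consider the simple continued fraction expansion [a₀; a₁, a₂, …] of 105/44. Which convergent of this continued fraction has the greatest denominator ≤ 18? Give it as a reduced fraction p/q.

31/13

a_0 = 2: 2/1  (≤ bound)
a_1 = 2: 5/2  (≤ bound)
a_2 = 1: 7/3  (≤ bound)
a_3 = 1: 12/5  (≤ bound)
a_4 = 2: 31/13  (≤ bound)
a_5 = 3: 105/44  (> 18, stop)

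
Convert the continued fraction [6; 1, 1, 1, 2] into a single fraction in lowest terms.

53/8

Start with 2.
1 + 1/(2/1) = 1 + 1/2 = 3/2
1 + 1/(3/2) = 1 + 2/3 = 5/3
1 + 1/(5/3) = 1 + 3/5 = 8/5
6 + 1/(8/5) = 6 + 5/8 = 53/8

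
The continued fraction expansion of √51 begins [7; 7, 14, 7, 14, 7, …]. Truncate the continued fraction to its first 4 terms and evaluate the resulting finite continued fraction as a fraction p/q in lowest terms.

a_0 = 7: 7/1
a_1 = 7: 50/7
a_2 = 14: 707/99
a_3 = 7: 4999/700

4999/700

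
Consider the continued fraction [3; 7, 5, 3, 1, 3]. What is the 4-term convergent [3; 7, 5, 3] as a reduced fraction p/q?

a_0 = 3: 3/1
a_1 = 7: 22/7
a_2 = 5: 113/36
a_3 = 3: 361/115

361/115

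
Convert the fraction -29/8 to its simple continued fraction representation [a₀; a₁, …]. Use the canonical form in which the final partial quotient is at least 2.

[-4; 2, 1, 2]

Run the Euclidean algorithm, recording each quotient:
-29 ÷ 8 → quotient -4, remainder 3
8 ÷ 3 → quotient 2, remainder 2
3 ÷ 2 → quotient 1, remainder 1
2 ÷ 1 → quotient 2, remainder 0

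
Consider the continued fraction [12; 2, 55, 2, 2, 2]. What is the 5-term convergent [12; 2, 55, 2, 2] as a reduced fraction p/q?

Start with 2.
2 + 1/(2/1) = 2 + 1/2 = 5/2
55 + 1/(5/2) = 55 + 2/5 = 277/5
2 + 1/(277/5) = 2 + 5/277 = 559/277
12 + 1/(559/277) = 12 + 277/559 = 6985/559

6985/559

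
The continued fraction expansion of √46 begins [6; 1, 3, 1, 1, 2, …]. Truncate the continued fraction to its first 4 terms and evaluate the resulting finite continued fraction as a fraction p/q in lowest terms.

Starting at the tail and folding back:
Start with 1.
3 + 1/(1/1) = 3 + 1/1 = 4/1
1 + 1/(4/1) = 1 + 1/4 = 5/4
6 + 1/(5/4) = 6 + 4/5 = 34/5

34/5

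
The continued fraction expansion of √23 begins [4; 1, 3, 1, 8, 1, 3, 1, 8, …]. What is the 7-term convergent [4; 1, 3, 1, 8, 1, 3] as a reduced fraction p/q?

a_0 = 4: 4/1
a_1 = 1: 5/1
a_2 = 3: 19/4
a_3 = 1: 24/5
a_4 = 8: 211/44
a_5 = 1: 235/49
a_6 = 3: 916/191

916/191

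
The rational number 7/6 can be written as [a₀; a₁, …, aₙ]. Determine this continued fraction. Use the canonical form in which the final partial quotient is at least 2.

[1; 6]

⌊7/6⌋ = 1, remainder 1
⌊6/1⌋ = 6, remainder 0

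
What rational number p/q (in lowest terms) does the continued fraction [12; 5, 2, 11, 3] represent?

a_0 = 12: 12/1
a_1 = 5: 61/5
a_2 = 2: 134/11
a_3 = 11: 1535/126
a_4 = 3: 4739/389

4739/389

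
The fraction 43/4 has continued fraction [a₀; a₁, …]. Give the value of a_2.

43 = 10·4 + 3, so a_0 = 10
4 = 1·3 + 1, so a_1 = 1
3 = 3·1 + 0, so a_2 = 3

3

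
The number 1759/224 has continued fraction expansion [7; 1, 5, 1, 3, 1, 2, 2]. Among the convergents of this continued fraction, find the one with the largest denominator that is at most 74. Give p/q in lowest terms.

a_0 = 7: 7/1  (≤ bound)
a_1 = 1: 8/1  (≤ bound)
a_2 = 5: 47/6  (≤ bound)
a_3 = 1: 55/7  (≤ bound)
a_4 = 3: 212/27  (≤ bound)
a_5 = 1: 267/34  (≤ bound)
a_6 = 2: 746/95  (> 74, stop)

267/34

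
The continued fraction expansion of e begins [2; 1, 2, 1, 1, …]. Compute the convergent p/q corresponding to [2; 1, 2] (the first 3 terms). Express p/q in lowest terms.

8/3

a_0 = 2: 2/1
a_1 = 1: 3/1
a_2 = 2: 8/3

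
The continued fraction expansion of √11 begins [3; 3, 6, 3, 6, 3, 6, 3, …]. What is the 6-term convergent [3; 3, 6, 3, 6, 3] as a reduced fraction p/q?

3970/1197

Start with 3.
6 + 1/(3/1) = 6 + 1/3 = 19/3
3 + 1/(19/3) = 3 + 3/19 = 60/19
6 + 1/(60/19) = 6 + 19/60 = 379/60
3 + 1/(379/60) = 3 + 60/379 = 1197/379
3 + 1/(1197/379) = 3 + 379/1197 = 3970/1197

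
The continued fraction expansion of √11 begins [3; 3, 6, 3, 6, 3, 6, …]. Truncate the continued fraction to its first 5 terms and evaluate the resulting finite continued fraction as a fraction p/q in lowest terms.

a_0 = 3: 3/1
a_1 = 3: 10/3
a_2 = 6: 63/19
a_3 = 3: 199/60
a_4 = 6: 1257/379

1257/379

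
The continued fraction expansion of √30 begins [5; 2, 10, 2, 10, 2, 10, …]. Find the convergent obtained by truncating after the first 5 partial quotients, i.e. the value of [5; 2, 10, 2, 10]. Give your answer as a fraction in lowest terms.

2525/461

Start with 10.
2 + 1/(10/1) = 2 + 1/10 = 21/10
10 + 1/(21/10) = 10 + 10/21 = 220/21
2 + 1/(220/21) = 2 + 21/220 = 461/220
5 + 1/(461/220) = 5 + 220/461 = 2525/461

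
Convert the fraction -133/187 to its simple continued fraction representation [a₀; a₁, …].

[-1; 3, 2, 6, 4]

Run the Euclidean algorithm, recording each quotient:
⌊-133/187⌋ = -1, remainder 54
⌊187/54⌋ = 3, remainder 25
⌊54/25⌋ = 2, remainder 4
⌊25/4⌋ = 6, remainder 1
⌊4/1⌋ = 4, remainder 0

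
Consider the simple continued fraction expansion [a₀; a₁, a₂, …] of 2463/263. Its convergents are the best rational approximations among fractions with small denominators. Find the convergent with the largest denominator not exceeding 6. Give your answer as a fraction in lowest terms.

a_0 = 9: 9/1  (≤ bound)
a_1 = 2: 19/2  (≤ bound)
a_2 = 1: 28/3  (≤ bound)
a_3 = 2: 75/8  (> 6, stop)

28/3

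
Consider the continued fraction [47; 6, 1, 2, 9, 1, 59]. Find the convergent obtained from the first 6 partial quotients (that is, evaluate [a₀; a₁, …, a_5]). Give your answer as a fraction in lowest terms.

9760/207

a_0 = 47: 47/1
a_1 = 6: 283/6
a_2 = 1: 330/7
a_3 = 2: 943/20
a_4 = 9: 8817/187
a_5 = 1: 9760/207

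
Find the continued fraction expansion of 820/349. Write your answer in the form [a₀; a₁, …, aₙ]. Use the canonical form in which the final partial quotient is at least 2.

[2; 2, 1, 6, 5, 1, 2]

820 = 2·349 + 122, so a_0 = 2
349 = 2·122 + 105, so a_1 = 2
122 = 1·105 + 17, so a_2 = 1
105 = 6·17 + 3, so a_3 = 6
17 = 5·3 + 2, so a_4 = 5
3 = 1·2 + 1, so a_5 = 1
2 = 2·1 + 0, so a_6 = 2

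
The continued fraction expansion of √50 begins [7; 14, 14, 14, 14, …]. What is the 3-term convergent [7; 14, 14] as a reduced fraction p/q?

1393/197

a_0 = 7: 7/1
a_1 = 14: 99/14
a_2 = 14: 1393/197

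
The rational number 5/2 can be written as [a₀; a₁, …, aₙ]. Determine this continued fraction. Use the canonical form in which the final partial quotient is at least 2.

5 ÷ 2 → quotient 2, remainder 1
2 ÷ 1 → quotient 2, remainder 0

[2; 2]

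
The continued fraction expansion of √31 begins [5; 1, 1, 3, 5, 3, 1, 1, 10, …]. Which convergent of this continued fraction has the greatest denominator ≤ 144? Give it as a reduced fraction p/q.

a_0 = 5: 5/1  (≤ bound)
a_1 = 1: 6/1  (≤ bound)
a_2 = 1: 11/2  (≤ bound)
a_3 = 3: 39/7  (≤ bound)
a_4 = 5: 206/37  (≤ bound)
a_5 = 3: 657/118  (≤ bound)
a_6 = 1: 863/155  (> 144, stop)

657/118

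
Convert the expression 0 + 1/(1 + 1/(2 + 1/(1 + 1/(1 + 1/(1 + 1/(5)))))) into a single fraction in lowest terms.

Compute successive convergents:
a_0 = 0: 0/1
a_1 = 1: 1/1
a_2 = 2: 2/3
a_3 = 1: 3/4
a_4 = 1: 5/7
a_5 = 1: 8/11
a_6 = 5: 45/62

45/62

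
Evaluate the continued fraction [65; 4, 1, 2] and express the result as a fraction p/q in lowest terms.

913/14

a_0 = 65: 65/1
a_1 = 4: 261/4
a_2 = 1: 326/5
a_3 = 2: 913/14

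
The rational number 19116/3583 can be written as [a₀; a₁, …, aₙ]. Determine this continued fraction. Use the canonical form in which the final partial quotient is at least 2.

[5; 2, 1, 59, 20]

19116 ÷ 3583 → quotient 5, remainder 1201
3583 ÷ 1201 → quotient 2, remainder 1181
1201 ÷ 1181 → quotient 1, remainder 20
1181 ÷ 20 → quotient 59, remainder 1
20 ÷ 1 → quotient 20, remainder 0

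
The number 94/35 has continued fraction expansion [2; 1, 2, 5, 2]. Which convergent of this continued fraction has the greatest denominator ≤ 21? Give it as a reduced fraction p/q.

List convergents until the denominator exceeds the bound:
a_0 = 2: 2/1  (≤ bound)
a_1 = 1: 3/1  (≤ bound)
a_2 = 2: 8/3  (≤ bound)
a_3 = 5: 43/16  (≤ bound)
a_4 = 2: 94/35  (> 21, stop)

43/16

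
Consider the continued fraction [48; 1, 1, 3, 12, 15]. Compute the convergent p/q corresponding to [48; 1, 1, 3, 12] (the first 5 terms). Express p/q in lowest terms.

4177/86

Build up convergents one term at a time:
a_0 = 48: 48/1
a_1 = 1: 49/1
a_2 = 1: 97/2
a_3 = 3: 340/7
a_4 = 12: 4177/86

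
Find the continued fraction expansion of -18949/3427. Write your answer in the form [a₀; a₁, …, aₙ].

-18949 ÷ 3427 → quotient -6, remainder 1613
3427 ÷ 1613 → quotient 2, remainder 201
1613 ÷ 201 → quotient 8, remainder 5
201 ÷ 5 → quotient 40, remainder 1
5 ÷ 1 → quotient 5, remainder 0

[-6; 2, 8, 40, 5]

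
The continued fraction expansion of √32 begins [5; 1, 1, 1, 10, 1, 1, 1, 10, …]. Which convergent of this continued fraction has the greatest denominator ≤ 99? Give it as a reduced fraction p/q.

379/67

List convergents until the denominator exceeds the bound:
a_0 = 5: 5/1  (≤ bound)
a_1 = 1: 6/1  (≤ bound)
a_2 = 1: 11/2  (≤ bound)
a_3 = 1: 17/3  (≤ bound)
a_4 = 10: 181/32  (≤ bound)
a_5 = 1: 198/35  (≤ bound)
a_6 = 1: 379/67  (≤ bound)
a_7 = 1: 577/102  (> 99, stop)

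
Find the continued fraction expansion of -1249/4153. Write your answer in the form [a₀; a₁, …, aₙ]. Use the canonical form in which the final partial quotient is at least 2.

[-1; 1, 2, 3, 13, 10, 3]

Apply division with remainder until the remainder is 0:
⌊-1249/4153⌋ = -1, remainder 2904
⌊4153/2904⌋ = 1, remainder 1249
⌊2904/1249⌋ = 2, remainder 406
⌊1249/406⌋ = 3, remainder 31
⌊406/31⌋ = 13, remainder 3
⌊31/3⌋ = 10, remainder 1
⌊3/1⌋ = 3, remainder 0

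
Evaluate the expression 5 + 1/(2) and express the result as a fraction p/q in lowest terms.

11/2

Start with 2.
5 + 1/(2/1) = 5 + 1/2 = 11/2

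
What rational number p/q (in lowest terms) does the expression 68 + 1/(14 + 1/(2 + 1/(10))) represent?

20693/304

Start with 10.
2 + 1/(10/1) = 2 + 1/10 = 21/10
14 + 1/(21/10) = 14 + 10/21 = 304/21
68 + 1/(304/21) = 68 + 21/304 = 20693/304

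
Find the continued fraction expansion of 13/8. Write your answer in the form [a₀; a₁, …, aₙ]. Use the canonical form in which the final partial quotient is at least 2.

13 = 1·8 + 5, so a_0 = 1
8 = 1·5 + 3, so a_1 = 1
5 = 1·3 + 2, so a_2 = 1
3 = 1·2 + 1, so a_3 = 1
2 = 2·1 + 0, so a_4 = 2

[1; 1, 1, 1, 2]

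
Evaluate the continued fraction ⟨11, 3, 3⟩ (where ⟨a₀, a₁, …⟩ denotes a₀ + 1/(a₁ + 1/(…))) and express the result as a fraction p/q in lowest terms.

Compute successive convergents:
a_0 = 11: 11/1
a_1 = 3: 34/3
a_2 = 3: 113/10

113/10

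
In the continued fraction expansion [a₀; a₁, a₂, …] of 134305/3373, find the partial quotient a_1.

Apply division with remainder until the remainder is 0:
134305 ÷ 3373 → quotient 39, remainder 2758
3373 ÷ 2758 → quotient 1, remainder 615

1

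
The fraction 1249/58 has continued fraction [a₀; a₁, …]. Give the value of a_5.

3

1249 = 21·58 + 31, so a_0 = 21
58 = 1·31 + 27, so a_1 = 1
31 = 1·27 + 4, so a_2 = 1
27 = 6·4 + 3, so a_3 = 6
4 = 1·3 + 1, so a_4 = 1
3 = 3·1 + 0, so a_5 = 3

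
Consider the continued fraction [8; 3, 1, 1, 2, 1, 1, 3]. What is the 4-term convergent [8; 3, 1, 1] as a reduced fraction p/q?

58/7

Start with 1.
1 + 1/(1/1) = 1 + 1/1 = 2/1
3 + 1/(2/1) = 3 + 1/2 = 7/2
8 + 1/(7/2) = 8 + 2/7 = 58/7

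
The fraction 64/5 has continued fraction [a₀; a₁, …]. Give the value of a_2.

4

64 = 12·5 + 4, so a_0 = 12
5 = 1·4 + 1, so a_1 = 1
4 = 4·1 + 0, so a_2 = 4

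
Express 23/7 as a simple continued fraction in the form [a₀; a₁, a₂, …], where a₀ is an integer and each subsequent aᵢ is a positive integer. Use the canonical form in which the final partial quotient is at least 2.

[3; 3, 2]

23 ÷ 7 → quotient 3, remainder 2
7 ÷ 2 → quotient 3, remainder 1
2 ÷ 1 → quotient 2, remainder 0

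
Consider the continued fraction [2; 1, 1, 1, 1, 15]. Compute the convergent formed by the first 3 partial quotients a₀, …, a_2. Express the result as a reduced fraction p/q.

5/2

a_0 = 2: 2/1
a_1 = 1: 3/1
a_2 = 1: 5/2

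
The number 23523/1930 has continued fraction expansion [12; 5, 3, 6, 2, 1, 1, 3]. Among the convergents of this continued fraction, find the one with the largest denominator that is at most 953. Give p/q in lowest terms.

a_0 = 12: 12/1  (≤ bound)
a_1 = 5: 61/5  (≤ bound)
a_2 = 3: 195/16  (≤ bound)
a_3 = 6: 1231/101  (≤ bound)
a_4 = 2: 2657/218  (≤ bound)
a_5 = 1: 3888/319  (≤ bound)
a_6 = 1: 6545/537  (≤ bound)
a_7 = 3: 23523/1930  (> 953, stop)

6545/537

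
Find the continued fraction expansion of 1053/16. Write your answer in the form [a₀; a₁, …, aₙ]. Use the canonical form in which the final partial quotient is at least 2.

[65; 1, 4, 3]

⌊1053/16⌋ = 65, remainder 13
⌊16/13⌋ = 1, remainder 3
⌊13/3⌋ = 4, remainder 1
⌊3/1⌋ = 3, remainder 0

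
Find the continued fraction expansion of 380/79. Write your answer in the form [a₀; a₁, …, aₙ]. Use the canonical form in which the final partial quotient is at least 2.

[4; 1, 4, 3, 1, 3]

Run the Euclidean algorithm, recording each quotient:
⌊380/79⌋ = 4, remainder 64
⌊79/64⌋ = 1, remainder 15
⌊64/15⌋ = 4, remainder 4
⌊15/4⌋ = 3, remainder 3
⌊4/3⌋ = 1, remainder 1
⌊3/1⌋ = 3, remainder 0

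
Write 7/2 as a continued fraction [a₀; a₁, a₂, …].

[3; 2]

7 ÷ 2 → quotient 3, remainder 1
2 ÷ 1 → quotient 2, remainder 0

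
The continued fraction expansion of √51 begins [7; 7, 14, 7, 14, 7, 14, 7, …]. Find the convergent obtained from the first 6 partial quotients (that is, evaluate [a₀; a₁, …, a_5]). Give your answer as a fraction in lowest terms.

a_0 = 7: 7/1
a_1 = 7: 50/7
a_2 = 14: 707/99
a_3 = 7: 4999/700
a_4 = 14: 70693/9899
a_5 = 7: 499850/69993

499850/69993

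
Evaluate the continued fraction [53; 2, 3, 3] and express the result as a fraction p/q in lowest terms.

1229/23

Compute successive convergents:
a_0 = 53: 53/1
a_1 = 2: 107/2
a_2 = 3: 374/7
a_3 = 3: 1229/23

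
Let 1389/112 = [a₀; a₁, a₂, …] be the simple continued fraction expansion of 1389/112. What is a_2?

Repeatedly divide and take the remainder:
1389 ÷ 112 → quotient 12, remainder 45
112 ÷ 45 → quotient 2, remainder 22
45 ÷ 22 → quotient 2, remainder 1

2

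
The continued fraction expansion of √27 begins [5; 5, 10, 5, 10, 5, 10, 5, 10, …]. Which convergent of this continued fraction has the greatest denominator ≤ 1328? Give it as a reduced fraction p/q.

List convergents until the denominator exceeds the bound:
a_0 = 5: 5/1  (≤ bound)
a_1 = 5: 26/5  (≤ bound)
a_2 = 10: 265/51  (≤ bound)
a_3 = 5: 1351/260  (≤ bound)
a_4 = 10: 13775/2651  (> 1328, stop)

1351/260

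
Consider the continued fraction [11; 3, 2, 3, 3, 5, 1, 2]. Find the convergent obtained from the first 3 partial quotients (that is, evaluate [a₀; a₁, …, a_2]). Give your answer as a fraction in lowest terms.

79/7

Collapse the nested fraction from the inside out:
Start with 2.
3 + 1/(2/1) = 3 + 1/2 = 7/2
11 + 1/(7/2) = 11 + 2/7 = 79/7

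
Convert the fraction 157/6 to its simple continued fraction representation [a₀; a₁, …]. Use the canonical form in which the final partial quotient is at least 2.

[26; 6]

157 ÷ 6 → quotient 26, remainder 1
6 ÷ 1 → quotient 6, remainder 0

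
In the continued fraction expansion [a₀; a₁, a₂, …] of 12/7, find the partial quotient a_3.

Run the Euclidean algorithm, recording each quotient:
⌊12/7⌋ = 1, remainder 5
⌊7/5⌋ = 1, remainder 2
⌊5/2⌋ = 2, remainder 1
⌊2/1⌋ = 2, remainder 0

2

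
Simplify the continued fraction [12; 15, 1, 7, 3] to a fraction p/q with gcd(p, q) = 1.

4789/397

a_0 = 12: 12/1
a_1 = 15: 181/15
a_2 = 1: 193/16
a_3 = 7: 1532/127
a_4 = 3: 4789/397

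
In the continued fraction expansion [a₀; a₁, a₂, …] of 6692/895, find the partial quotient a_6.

⌊6692/895⌋ = 7, remainder 427
⌊895/427⌋ = 2, remainder 41
⌊427/41⌋ = 10, remainder 17
⌊41/17⌋ = 2, remainder 7
⌊17/7⌋ = 2, remainder 3
⌊7/3⌋ = 2, remainder 1
⌊3/1⌋ = 3, remainder 0

3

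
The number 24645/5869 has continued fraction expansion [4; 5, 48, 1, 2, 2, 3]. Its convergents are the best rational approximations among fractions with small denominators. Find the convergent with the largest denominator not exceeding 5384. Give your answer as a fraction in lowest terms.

a_0 = 4: 4/1  (≤ bound)
a_1 = 5: 21/5  (≤ bound)
a_2 = 48: 1012/241  (≤ bound)
a_3 = 1: 1033/246  (≤ bound)
a_4 = 2: 3078/733  (≤ bound)
a_5 = 2: 7189/1712  (≤ bound)
a_6 = 3: 24645/5869  (> 5384, stop)

7189/1712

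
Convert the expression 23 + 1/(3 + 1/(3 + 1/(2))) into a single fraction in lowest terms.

536/23

a_0 = 23: 23/1
a_1 = 3: 70/3
a_2 = 3: 233/10
a_3 = 2: 536/23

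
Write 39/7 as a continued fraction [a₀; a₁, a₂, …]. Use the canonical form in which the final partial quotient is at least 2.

⌊39/7⌋ = 5, remainder 4
⌊7/4⌋ = 1, remainder 3
⌊4/3⌋ = 1, remainder 1
⌊3/1⌋ = 3, remainder 0

[5; 1, 1, 3]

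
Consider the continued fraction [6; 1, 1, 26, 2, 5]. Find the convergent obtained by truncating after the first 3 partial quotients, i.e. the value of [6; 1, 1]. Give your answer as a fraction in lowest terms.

13/2

Start with 1.
1 + 1/(1/1) = 1 + 1/1 = 2/1
6 + 1/(2/1) = 6 + 1/2 = 13/2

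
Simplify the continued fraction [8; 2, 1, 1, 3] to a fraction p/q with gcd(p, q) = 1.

151/18

Starting at the tail and folding back:
Start with 3.
1 + 1/(3/1) = 1 + 1/3 = 4/3
1 + 1/(4/3) = 1 + 3/4 = 7/4
2 + 1/(7/4) = 2 + 4/7 = 18/7
8 + 1/(18/7) = 8 + 7/18 = 151/18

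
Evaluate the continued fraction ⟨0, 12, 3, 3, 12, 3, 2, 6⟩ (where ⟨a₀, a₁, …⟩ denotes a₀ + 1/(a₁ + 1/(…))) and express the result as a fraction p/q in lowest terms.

Build up convergents one term at a time:
a_0 = 0: 0/1
a_1 = 12: 1/12
a_2 = 3: 3/37
a_3 = 3: 10/123
a_4 = 12: 123/1513
a_5 = 3: 379/4662
a_6 = 2: 881/10837
a_7 = 6: 5665/69684

5665/69684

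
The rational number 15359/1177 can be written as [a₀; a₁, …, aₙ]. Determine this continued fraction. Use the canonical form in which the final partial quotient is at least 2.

⌊15359/1177⌋ = 13, remainder 58
⌊1177/58⌋ = 20, remainder 17
⌊58/17⌋ = 3, remainder 7
⌊17/7⌋ = 2, remainder 3
⌊7/3⌋ = 2, remainder 1
⌊3/1⌋ = 3, remainder 0

[13; 20, 3, 2, 2, 3]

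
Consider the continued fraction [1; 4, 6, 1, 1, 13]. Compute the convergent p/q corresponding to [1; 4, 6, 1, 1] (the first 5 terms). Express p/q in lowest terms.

67/54

Build up convergents one term at a time:
a_0 = 1: 1/1
a_1 = 4: 5/4
a_2 = 6: 31/25
a_3 = 1: 36/29
a_4 = 1: 67/54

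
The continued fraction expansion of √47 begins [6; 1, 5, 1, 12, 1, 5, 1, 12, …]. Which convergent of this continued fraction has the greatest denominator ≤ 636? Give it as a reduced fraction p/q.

a_0 = 6: 6/1  (≤ bound)
a_1 = 1: 7/1  (≤ bound)
a_2 = 5: 41/6  (≤ bound)
a_3 = 1: 48/7  (≤ bound)
a_4 = 12: 617/90  (≤ bound)
a_5 = 1: 665/97  (≤ bound)
a_6 = 5: 3942/575  (≤ bound)
a_7 = 1: 4607/672  (> 636, stop)

3942/575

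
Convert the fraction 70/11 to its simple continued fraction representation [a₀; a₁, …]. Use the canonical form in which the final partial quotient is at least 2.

⌊70/11⌋ = 6, remainder 4
⌊11/4⌋ = 2, remainder 3
⌊4/3⌋ = 1, remainder 1
⌊3/1⌋ = 3, remainder 0

[6; 2, 1, 3]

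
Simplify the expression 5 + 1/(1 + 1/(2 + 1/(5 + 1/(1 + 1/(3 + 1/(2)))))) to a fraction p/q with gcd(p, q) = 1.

a_0 = 5: 5/1
a_1 = 1: 6/1
a_2 = 2: 17/3
a_3 = 5: 91/16
a_4 = 1: 108/19
a_5 = 3: 415/73
a_6 = 2: 938/165

938/165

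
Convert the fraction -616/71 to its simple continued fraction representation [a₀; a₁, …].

-616 ÷ 71 → quotient -9, remainder 23
71 ÷ 23 → quotient 3, remainder 2
23 ÷ 2 → quotient 11, remainder 1
2 ÷ 1 → quotient 2, remainder 0

[-9; 3, 11, 2]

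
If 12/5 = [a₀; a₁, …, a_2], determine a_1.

12 = 2·5 + 2, so a_0 = 2
5 = 2·2 + 1, so a_1 = 2

2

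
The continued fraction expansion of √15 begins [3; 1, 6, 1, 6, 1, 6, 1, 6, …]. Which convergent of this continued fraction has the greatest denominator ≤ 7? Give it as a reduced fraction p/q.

27/7

a_0 = 3: 3/1  (≤ bound)
a_1 = 1: 4/1  (≤ bound)
a_2 = 6: 27/7  (≤ bound)
a_3 = 1: 31/8  (> 7, stop)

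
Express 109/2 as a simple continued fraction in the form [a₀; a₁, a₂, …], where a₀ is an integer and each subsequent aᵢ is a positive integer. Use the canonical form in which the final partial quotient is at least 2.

109 ÷ 2 → quotient 54, remainder 1
2 ÷ 1 → quotient 2, remainder 0

[54; 2]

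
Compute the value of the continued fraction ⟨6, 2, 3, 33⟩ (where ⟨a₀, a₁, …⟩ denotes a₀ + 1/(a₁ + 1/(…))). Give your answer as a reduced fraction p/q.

1498/233

a_0 = 6: 6/1
a_1 = 2: 13/2
a_2 = 3: 45/7
a_3 = 33: 1498/233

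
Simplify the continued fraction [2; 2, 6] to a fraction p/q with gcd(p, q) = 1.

32/13

a_0 = 2: 2/1
a_1 = 2: 5/2
a_2 = 6: 32/13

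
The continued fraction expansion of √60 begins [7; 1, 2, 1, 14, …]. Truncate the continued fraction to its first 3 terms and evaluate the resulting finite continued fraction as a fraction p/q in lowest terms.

23/3

Collapse the nested fraction from the inside out:
Start with 2.
1 + 1/(2/1) = 1 + 1/2 = 3/2
7 + 1/(3/2) = 7 + 2/3 = 23/3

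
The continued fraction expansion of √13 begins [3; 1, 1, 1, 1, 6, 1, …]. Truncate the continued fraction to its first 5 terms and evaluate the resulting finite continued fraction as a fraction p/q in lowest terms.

18/5

Start with 1.
1 + 1/(1/1) = 1 + 1/1 = 2/1
1 + 1/(2/1) = 1 + 1/2 = 3/2
1 + 1/(3/2) = 1 + 2/3 = 5/3
3 + 1/(5/3) = 3 + 3/5 = 18/5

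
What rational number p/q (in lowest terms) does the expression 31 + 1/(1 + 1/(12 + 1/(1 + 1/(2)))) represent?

a_0 = 31: 31/1
a_1 = 1: 32/1
a_2 = 12: 415/13
a_3 = 1: 447/14
a_4 = 2: 1309/41

1309/41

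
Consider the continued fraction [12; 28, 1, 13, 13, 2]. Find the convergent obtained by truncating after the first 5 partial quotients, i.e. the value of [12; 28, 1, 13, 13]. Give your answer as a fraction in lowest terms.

63711/5294

Start with 13.
13 + 1/(13/1) = 13 + 1/13 = 170/13
1 + 1/(170/13) = 1 + 13/170 = 183/170
28 + 1/(183/170) = 28 + 170/183 = 5294/183
12 + 1/(5294/183) = 12 + 183/5294 = 63711/5294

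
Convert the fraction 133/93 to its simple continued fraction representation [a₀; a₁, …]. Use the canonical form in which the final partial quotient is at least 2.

[1; 2, 3, 13]

133 = 1·93 + 40, so a_0 = 1
93 = 2·40 + 13, so a_1 = 2
40 = 3·13 + 1, so a_2 = 3
13 = 13·1 + 0, so a_3 = 13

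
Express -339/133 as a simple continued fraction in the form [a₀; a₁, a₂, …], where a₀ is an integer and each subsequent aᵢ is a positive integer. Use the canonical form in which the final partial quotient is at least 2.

Run the Euclidean algorithm, recording each quotient:
⌊-339/133⌋ = -3, remainder 60
⌊133/60⌋ = 2, remainder 13
⌊60/13⌋ = 4, remainder 8
⌊13/8⌋ = 1, remainder 5
⌊8/5⌋ = 1, remainder 3
⌊5/3⌋ = 1, remainder 2
⌊3/2⌋ = 1, remainder 1
⌊2/1⌋ = 2, remainder 0

[-3; 2, 4, 1, 1, 1, 1, 2]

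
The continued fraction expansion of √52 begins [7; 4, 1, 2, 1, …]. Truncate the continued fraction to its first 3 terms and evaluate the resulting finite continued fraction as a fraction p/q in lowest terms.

Start with 1.
4 + 1/(1/1) = 4 + 1/1 = 5/1
7 + 1/(5/1) = 7 + 1/5 = 36/5

36/5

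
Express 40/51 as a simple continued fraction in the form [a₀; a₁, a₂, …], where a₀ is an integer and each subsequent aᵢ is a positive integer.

40 = 0·51 + 40, so a_0 = 0
51 = 1·40 + 11, so a_1 = 1
40 = 3·11 + 7, so a_2 = 3
11 = 1·7 + 4, so a_3 = 1
7 = 1·4 + 3, so a_4 = 1
4 = 1·3 + 1, so a_5 = 1
3 = 3·1 + 0, so a_6 = 3

[0; 1, 3, 1, 1, 1, 3]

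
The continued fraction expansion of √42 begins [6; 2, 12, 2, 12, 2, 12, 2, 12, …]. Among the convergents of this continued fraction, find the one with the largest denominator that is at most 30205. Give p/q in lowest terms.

109194/16849

a_0 = 6: 6/1  (≤ bound)
a_1 = 2: 13/2  (≤ bound)
a_2 = 12: 162/25  (≤ bound)
a_3 = 2: 337/52  (≤ bound)
a_4 = 12: 4206/649  (≤ bound)
a_5 = 2: 8749/1350  (≤ bound)
a_6 = 12: 109194/16849  (≤ bound)
a_7 = 2: 227137/35048  (> 30205, stop)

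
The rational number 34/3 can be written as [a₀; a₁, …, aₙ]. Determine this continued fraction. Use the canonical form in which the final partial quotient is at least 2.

[11; 3]

⌊34/3⌋ = 11, remainder 1
⌊3/1⌋ = 3, remainder 0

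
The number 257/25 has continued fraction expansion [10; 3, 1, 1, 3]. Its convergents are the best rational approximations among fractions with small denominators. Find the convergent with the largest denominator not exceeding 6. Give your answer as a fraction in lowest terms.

41/4

a_0 = 10: 10/1  (≤ bound)
a_1 = 3: 31/3  (≤ bound)
a_2 = 1: 41/4  (≤ bound)
a_3 = 1: 72/7  (> 6, stop)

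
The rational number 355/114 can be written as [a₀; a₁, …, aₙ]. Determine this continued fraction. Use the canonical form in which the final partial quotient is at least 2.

Apply division with remainder until the remainder is 0:
355 ÷ 114 → quotient 3, remainder 13
114 ÷ 13 → quotient 8, remainder 10
13 ÷ 10 → quotient 1, remainder 3
10 ÷ 3 → quotient 3, remainder 1
3 ÷ 1 → quotient 3, remainder 0

[3; 8, 1, 3, 3]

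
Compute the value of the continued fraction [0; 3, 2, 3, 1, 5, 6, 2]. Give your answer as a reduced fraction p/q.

694/2389

Build up convergents one term at a time:
a_0 = 0: 0/1
a_1 = 3: 1/3
a_2 = 2: 2/7
a_3 = 3: 7/24
a_4 = 1: 9/31
a_5 = 5: 52/179
a_6 = 6: 321/1105
a_7 = 2: 694/2389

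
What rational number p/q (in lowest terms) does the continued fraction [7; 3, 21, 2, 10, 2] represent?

Work from the innermost term outward:
Start with 2.
10 + 1/(2/1) = 10 + 1/2 = 21/2
2 + 1/(21/2) = 2 + 2/21 = 44/21
21 + 1/(44/21) = 21 + 21/44 = 945/44
3 + 1/(945/44) = 3 + 44/945 = 2879/945
7 + 1/(2879/945) = 7 + 945/2879 = 21098/2879

21098/2879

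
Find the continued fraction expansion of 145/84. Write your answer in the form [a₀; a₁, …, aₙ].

[1; 1, 2, 1, 1, 1, 7]

Apply division with remainder until the remainder is 0:
145 = 1·84 + 61, so a_0 = 1
84 = 1·61 + 23, so a_1 = 1
61 = 2·23 + 15, so a_2 = 2
23 = 1·15 + 8, so a_3 = 1
15 = 1·8 + 7, so a_4 = 1
8 = 1·7 + 1, so a_5 = 1
7 = 7·1 + 0, so a_6 = 7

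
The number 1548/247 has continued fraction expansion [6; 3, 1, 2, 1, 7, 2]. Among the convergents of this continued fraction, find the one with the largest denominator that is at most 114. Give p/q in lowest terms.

List convergents until the denominator exceeds the bound:
a_0 = 6: 6/1  (≤ bound)
a_1 = 3: 19/3  (≤ bound)
a_2 = 1: 25/4  (≤ bound)
a_3 = 2: 69/11  (≤ bound)
a_4 = 1: 94/15  (≤ bound)
a_5 = 7: 727/116  (> 114, stop)

94/15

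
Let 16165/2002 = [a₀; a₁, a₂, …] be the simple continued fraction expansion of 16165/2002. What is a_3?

16165 ÷ 2002 → quotient 8, remainder 149
2002 ÷ 149 → quotient 13, remainder 65
149 ÷ 65 → quotient 2, remainder 19
65 ÷ 19 → quotient 3, remainder 8

3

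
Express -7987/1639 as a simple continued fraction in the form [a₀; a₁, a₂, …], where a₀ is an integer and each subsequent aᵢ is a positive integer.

Run the Euclidean algorithm, recording each quotient:
-7987 ÷ 1639 → quotient -5, remainder 208
1639 ÷ 208 → quotient 7, remainder 183
208 ÷ 183 → quotient 1, remainder 25
183 ÷ 25 → quotient 7, remainder 8
25 ÷ 8 → quotient 3, remainder 1
8 ÷ 1 → quotient 8, remainder 0

[-5; 7, 1, 7, 3, 8]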